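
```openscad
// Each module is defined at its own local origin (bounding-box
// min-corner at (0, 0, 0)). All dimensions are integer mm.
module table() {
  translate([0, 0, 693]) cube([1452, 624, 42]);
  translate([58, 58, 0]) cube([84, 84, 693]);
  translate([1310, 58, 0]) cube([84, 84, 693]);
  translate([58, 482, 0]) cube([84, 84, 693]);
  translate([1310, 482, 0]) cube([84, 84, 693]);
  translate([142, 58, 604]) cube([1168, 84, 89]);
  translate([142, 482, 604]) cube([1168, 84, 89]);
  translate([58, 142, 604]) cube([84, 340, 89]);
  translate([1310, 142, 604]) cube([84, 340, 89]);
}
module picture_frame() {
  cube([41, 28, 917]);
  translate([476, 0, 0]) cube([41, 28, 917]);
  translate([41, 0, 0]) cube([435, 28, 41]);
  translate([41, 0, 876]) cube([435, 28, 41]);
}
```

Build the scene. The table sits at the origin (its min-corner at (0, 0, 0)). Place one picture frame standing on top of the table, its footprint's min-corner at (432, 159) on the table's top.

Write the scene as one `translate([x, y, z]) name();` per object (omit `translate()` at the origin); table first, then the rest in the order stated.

table();
translate([432, 159, 735]) picture_frame();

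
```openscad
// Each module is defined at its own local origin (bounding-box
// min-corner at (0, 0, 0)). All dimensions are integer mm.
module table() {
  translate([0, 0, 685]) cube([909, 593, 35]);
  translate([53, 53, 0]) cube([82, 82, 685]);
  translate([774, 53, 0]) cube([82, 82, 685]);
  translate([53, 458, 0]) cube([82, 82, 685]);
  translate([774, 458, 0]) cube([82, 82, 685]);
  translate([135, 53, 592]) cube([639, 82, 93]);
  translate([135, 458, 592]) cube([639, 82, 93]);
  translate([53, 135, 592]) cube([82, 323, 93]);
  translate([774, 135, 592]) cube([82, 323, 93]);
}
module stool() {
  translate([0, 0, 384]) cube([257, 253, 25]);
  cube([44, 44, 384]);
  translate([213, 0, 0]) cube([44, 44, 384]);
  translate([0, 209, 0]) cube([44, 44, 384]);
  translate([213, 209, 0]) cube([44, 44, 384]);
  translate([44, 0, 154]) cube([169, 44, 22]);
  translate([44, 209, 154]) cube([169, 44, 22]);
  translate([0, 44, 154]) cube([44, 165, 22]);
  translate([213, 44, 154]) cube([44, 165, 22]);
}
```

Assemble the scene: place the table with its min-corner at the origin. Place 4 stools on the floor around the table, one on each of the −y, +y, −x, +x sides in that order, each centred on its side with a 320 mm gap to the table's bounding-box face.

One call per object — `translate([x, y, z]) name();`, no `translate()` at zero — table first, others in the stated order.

table();
translate([326, -573, 0]) stool();
translate([326, 913, 0]) stool();
translate([-577, 170, 0]) stool();
translate([1229, 170, 0]) stool();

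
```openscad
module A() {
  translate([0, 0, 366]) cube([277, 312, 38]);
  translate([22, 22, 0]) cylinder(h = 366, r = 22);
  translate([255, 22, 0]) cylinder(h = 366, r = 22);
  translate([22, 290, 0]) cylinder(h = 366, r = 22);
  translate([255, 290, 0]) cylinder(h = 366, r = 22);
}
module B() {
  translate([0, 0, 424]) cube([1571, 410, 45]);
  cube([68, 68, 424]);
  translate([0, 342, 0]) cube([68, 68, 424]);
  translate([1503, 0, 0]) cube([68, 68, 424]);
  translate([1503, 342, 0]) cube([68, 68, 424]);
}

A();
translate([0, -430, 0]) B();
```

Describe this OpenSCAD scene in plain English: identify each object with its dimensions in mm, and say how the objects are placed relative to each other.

A is a four-legged stool. The seat is a 277×312×38 mm slab whose top surface is at z = 404 mm; four round legs, each 44 mm in diameter, run from the floor (z = 0) to the underside of the seat, each leg's axis is inset half a diameter from the nearest pair of seat edges (so the leg's bounding box is flush with the corner).

B is a long wooden bench with a 1571 mm (x) × 410 mm (y) seat, 45 mm thick, its top surface 469 mm above the floor. Four 68 mm square legs at the seat corners, flush with the edges, run from z = 0 to the seat underside.

The bench is on the floor beside the stool on its −y side.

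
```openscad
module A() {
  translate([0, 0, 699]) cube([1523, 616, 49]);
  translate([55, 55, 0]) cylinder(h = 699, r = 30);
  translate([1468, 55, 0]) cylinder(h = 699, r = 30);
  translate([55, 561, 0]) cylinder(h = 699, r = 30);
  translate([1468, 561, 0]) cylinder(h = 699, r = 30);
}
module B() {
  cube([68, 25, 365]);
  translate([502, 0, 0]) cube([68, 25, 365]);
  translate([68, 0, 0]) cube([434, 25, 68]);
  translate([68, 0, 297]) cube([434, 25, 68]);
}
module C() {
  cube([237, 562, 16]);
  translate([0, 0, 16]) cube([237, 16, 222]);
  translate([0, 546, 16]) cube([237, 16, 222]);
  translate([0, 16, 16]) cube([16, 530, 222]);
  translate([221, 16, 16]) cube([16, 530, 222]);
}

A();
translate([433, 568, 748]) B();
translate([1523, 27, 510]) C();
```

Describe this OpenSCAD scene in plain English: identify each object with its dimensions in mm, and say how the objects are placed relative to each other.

A is a table with a 1523×616 mm rectangular top, 49 mm thick, top surface at z = 748 mm, supported by four round legs of 60 mm diameter, each leg's bounding box inset 25 mm from the nearest pair of top edges, running from the floor.

B is a rectangular picture frame lying in the x–z plane (depth along y). The opening is 434 mm wide (x) by 229 mm tall (z), surrounded by a border 68 mm wide on all four sides. The frame is 25 mm deep and is made of two full-height vertical stiles with two horizontal rails fitted between them.

C is an open-topped rectangular box: outside dimensions 237×562×238 mm, with a uniform wall and base thickness of 16 mm. The base is a full 237×562 slab on the floor; four walls sit on top of the base. The front and back walls (the −y and +y sides) span the full width; the two side walls fit between them.

The picture frame is on top of the table. The open box is beside the table with their tops flush at z = 748.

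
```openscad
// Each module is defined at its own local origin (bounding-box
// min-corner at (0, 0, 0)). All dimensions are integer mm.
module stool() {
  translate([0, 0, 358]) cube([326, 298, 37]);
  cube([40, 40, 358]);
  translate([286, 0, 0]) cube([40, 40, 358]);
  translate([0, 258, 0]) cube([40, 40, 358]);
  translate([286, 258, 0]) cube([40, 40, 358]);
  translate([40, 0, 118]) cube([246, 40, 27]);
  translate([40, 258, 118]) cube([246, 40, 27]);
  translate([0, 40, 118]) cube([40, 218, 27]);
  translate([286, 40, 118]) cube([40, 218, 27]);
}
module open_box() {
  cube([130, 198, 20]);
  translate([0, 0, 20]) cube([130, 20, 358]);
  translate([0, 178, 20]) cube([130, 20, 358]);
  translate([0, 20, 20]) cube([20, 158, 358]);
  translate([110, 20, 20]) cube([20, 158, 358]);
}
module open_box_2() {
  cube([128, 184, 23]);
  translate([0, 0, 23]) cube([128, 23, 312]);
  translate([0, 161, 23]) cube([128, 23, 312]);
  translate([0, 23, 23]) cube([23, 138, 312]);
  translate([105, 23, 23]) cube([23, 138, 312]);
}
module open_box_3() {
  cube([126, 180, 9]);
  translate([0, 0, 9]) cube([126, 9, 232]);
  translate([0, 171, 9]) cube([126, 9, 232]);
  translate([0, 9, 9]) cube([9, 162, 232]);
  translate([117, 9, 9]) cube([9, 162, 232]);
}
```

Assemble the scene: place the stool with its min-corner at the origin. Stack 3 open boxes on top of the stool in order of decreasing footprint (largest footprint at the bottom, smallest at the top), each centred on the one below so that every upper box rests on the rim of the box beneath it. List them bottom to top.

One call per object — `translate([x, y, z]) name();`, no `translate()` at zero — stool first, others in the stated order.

stool();
translate([98, 50, 395]) open_box();
translate([99, 57, 773]) open_box_2();
translate([100, 59, 1108]) open_box_3();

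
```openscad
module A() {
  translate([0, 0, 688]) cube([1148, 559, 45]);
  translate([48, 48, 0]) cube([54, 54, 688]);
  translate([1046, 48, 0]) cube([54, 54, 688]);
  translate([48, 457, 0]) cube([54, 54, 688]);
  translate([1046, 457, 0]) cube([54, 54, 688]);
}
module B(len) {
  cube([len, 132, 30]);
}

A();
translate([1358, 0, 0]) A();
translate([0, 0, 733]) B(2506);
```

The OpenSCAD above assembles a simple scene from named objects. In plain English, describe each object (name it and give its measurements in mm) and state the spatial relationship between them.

A is a table: top 1148 mm (x) × 559 mm (y), 45 mm thick, upper face at z = 733 mm, on four 54×54 mm square legs, each inset 48 mm from the nearest pair of top edges, running from z = 0 to the bottom of the top.

B is a rectangular beam 2506 mm long (x), 132 mm deep (y), 30 mm thick (z).

The beam spans the tops of two tables placed 210 mm apart, resting at z = 733 mm.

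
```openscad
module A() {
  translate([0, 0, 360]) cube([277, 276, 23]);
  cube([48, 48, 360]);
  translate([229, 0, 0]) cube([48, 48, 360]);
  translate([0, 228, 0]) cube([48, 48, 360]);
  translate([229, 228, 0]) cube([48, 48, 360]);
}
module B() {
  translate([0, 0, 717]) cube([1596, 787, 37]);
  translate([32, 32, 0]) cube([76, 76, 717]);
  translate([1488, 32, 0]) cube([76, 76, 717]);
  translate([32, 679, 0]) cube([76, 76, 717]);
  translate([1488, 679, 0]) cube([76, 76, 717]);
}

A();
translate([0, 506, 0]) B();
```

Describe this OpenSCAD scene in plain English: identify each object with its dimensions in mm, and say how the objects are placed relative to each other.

A is a four-legged stool. The seat is 277×276 mm, 23 mm thick, top at z = 383 mm. It stands on four square legs, each 48×48 mm in cross-section, from z = 0 to the seat underside, each flush with a corner of the seat.

B is a table with a 1596×787 mm rectangular top, 37 mm thick, top surface at z = 754 mm, supported by four 76×76 mm square legs, each inset 32 mm from the nearest pair of top edges, running from the floor.

The table is on the floor beside the stool on its +y side.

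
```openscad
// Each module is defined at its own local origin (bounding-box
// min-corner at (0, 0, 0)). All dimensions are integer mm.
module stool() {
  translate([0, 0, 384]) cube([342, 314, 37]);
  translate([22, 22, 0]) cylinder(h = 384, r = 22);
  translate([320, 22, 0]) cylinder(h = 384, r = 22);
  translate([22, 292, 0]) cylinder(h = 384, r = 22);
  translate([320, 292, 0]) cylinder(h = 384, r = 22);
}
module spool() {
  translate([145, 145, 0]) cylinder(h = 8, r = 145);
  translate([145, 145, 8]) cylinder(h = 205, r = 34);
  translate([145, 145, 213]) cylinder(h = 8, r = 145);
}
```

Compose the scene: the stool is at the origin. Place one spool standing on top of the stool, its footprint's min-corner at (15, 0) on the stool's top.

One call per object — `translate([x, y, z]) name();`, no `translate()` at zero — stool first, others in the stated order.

stool();
translate([15, 0, 421]) spool();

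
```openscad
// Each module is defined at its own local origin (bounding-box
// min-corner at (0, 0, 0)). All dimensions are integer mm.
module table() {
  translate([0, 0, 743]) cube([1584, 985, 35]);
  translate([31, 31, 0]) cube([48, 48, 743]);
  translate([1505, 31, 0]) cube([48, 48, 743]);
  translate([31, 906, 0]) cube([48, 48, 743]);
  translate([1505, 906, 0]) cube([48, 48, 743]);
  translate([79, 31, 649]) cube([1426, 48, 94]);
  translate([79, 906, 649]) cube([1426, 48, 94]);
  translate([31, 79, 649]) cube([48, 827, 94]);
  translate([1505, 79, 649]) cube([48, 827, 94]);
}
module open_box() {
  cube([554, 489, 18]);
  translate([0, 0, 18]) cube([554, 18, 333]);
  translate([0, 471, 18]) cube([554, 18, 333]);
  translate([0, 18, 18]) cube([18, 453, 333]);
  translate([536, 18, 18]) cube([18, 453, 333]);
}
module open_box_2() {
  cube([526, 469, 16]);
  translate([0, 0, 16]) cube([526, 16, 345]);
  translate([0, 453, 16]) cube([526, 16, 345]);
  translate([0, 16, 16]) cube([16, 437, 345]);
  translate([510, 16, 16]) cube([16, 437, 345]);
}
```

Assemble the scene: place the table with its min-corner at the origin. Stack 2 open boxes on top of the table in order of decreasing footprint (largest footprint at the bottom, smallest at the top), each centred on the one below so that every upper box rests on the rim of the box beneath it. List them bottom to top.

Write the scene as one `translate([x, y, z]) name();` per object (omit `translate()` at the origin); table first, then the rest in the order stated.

table();
translate([515, 248, 778]) open_box();
translate([529, 258, 1129]) open_box_2();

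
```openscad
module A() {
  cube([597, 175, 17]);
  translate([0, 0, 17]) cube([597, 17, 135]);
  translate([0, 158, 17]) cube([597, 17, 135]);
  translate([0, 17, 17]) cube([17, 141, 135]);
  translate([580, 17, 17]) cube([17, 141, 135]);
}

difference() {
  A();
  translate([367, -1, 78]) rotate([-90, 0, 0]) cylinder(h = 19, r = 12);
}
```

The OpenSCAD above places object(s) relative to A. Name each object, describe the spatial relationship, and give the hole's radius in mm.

The subtracted cylinder has r = 12 mm.

A is an open box. The open box has a circular hole through its front wall. The hole's radius is 12 mm.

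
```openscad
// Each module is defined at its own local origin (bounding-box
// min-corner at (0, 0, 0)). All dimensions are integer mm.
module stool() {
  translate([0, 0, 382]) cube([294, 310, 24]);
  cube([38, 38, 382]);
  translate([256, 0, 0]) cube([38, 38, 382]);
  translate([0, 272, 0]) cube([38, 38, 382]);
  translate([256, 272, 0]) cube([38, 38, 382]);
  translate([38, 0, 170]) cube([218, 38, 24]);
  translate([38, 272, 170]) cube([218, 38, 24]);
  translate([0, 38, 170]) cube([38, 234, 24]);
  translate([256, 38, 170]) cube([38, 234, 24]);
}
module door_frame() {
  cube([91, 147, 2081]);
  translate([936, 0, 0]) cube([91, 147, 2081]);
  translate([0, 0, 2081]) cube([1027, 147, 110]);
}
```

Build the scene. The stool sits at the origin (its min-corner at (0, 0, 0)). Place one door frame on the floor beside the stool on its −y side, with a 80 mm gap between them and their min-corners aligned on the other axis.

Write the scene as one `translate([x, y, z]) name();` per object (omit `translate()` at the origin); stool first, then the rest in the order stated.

stool();
translate([0, -227, 0]) door_frame();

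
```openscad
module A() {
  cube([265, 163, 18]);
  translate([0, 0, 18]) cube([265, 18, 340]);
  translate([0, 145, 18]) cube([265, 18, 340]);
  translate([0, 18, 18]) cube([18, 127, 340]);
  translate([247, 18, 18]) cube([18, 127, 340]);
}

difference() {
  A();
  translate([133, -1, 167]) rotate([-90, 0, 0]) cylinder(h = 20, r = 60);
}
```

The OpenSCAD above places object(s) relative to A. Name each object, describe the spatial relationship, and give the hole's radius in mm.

The subtracted cylinder has r = 60 mm.

A is an open box. The open box has a circular hole through its front wall. The hole's radius is 60 mm.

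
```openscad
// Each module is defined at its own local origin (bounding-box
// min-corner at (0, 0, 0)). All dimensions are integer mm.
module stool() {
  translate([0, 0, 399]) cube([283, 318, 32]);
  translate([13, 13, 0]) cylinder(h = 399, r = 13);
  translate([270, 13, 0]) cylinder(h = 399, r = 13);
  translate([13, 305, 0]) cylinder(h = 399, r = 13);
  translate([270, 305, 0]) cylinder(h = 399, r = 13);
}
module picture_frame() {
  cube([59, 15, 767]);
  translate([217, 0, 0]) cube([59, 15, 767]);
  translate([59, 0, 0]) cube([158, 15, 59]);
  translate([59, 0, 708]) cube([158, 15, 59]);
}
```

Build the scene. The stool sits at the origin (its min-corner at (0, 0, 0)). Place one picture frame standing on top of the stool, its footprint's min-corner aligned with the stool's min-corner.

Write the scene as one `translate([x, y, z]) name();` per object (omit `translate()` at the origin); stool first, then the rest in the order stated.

stool();
translate([0, 0, 431]) picture_frame();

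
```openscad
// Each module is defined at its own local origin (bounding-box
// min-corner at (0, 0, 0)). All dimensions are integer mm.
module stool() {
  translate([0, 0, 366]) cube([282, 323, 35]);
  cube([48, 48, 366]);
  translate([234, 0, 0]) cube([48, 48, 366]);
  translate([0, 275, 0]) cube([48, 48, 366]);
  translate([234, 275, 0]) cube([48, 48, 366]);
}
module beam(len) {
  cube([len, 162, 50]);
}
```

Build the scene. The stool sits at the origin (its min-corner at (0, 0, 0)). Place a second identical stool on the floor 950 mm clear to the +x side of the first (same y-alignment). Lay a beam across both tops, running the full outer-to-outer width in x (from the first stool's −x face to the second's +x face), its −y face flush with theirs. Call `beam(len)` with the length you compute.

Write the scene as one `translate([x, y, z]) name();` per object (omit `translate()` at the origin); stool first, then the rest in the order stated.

stool();
translate([1232, 0, 0]) stool();
translate([0, 0, 401]) beam(1514);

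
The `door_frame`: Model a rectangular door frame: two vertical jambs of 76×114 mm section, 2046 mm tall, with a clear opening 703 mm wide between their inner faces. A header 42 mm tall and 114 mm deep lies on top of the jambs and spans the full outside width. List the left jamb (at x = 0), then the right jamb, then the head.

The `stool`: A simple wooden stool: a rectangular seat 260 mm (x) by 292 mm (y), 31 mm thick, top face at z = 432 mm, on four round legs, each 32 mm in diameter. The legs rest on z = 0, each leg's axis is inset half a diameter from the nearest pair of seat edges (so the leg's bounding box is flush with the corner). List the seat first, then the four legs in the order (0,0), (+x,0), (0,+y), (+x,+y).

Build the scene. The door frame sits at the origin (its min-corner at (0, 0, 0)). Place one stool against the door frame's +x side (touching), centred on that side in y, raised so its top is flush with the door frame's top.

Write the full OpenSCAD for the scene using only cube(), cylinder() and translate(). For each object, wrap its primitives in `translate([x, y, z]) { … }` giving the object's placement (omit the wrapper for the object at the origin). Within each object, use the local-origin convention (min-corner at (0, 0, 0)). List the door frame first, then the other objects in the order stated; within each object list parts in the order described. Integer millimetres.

cube([76, 114, 2046]);
translate([779, 0, 0]) cube([76, 114, 2046]);
translate([0, 0, 2046]) cube([855, 114, 42]);
translate([855, -89, 1656]) {
  translate([0, 0, 401]) cube([260, 292, 31]);
  translate([16, 16, 0]) cylinder(h = 401, r = 16);
  translate([244, 16, 0]) cylinder(h = 401, r = 16);
  translate([16, 276, 0]) cylinder(h = 401, r = 16);
  translate([244, 276, 0]) cylinder(h = 401, r = 16);
}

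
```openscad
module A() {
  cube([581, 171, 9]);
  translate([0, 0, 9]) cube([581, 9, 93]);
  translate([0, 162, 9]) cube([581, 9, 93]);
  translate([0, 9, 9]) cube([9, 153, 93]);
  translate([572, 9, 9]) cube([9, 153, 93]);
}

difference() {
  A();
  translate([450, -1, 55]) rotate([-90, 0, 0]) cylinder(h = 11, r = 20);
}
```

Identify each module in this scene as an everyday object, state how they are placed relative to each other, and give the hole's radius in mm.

The subtracted cylinder has r = 20 mm.

A is an open box. The open box has a circular hole through its front wall. The hole's radius is 20 mm.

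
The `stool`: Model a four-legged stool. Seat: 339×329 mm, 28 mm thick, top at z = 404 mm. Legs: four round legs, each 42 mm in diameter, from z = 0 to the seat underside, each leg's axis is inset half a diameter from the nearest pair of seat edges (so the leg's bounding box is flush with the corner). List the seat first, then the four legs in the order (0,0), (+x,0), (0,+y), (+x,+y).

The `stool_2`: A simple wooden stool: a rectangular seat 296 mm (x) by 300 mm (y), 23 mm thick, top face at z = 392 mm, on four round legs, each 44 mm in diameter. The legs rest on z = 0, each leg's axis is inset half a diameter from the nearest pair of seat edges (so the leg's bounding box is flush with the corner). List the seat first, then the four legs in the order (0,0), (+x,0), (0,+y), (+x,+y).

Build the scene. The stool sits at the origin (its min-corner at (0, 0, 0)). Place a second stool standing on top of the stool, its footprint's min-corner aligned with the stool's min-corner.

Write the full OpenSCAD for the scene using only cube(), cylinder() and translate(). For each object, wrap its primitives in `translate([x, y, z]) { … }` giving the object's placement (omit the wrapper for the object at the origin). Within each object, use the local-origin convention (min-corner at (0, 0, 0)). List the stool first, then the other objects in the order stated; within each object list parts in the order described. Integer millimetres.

translate([0, 0, 376]) cube([339, 329, 28]);
translate([21, 21, 0]) cylinder(h = 376, r = 21);
translate([318, 21, 0]) cylinder(h = 376, r = 21);
translate([21, 308, 0]) cylinder(h = 376, r = 21);
translate([318, 308, 0]) cylinder(h = 376, r = 21);
translate([0, 0, 404]) {
  translate([0, 0, 369]) cube([296, 300, 23]);
  translate([22, 22, 0]) cylinder(h = 369, r = 22);
  translate([274, 22, 0]) cylinder(h = 369, r = 22);
  translate([22, 278, 0]) cylinder(h = 369, r = 22);
  translate([274, 278, 0]) cylinder(h = 369, r = 22);
}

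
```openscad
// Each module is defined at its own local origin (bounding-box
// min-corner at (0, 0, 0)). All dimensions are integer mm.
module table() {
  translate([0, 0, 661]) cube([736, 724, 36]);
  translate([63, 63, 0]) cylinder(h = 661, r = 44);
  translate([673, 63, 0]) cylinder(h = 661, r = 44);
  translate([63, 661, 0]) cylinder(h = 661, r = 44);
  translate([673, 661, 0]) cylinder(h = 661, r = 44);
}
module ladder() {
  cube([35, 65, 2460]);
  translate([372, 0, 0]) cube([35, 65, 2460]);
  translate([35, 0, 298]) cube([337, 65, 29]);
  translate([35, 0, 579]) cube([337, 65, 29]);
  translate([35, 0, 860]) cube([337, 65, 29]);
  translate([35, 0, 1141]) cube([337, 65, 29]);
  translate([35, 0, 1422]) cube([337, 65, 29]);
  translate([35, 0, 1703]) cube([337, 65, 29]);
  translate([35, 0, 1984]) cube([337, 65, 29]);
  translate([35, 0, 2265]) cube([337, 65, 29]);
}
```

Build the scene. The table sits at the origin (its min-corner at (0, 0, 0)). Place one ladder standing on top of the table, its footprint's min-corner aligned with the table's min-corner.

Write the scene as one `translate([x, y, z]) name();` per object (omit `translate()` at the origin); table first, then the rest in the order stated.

table();
translate([0, 0, 697]) ladder();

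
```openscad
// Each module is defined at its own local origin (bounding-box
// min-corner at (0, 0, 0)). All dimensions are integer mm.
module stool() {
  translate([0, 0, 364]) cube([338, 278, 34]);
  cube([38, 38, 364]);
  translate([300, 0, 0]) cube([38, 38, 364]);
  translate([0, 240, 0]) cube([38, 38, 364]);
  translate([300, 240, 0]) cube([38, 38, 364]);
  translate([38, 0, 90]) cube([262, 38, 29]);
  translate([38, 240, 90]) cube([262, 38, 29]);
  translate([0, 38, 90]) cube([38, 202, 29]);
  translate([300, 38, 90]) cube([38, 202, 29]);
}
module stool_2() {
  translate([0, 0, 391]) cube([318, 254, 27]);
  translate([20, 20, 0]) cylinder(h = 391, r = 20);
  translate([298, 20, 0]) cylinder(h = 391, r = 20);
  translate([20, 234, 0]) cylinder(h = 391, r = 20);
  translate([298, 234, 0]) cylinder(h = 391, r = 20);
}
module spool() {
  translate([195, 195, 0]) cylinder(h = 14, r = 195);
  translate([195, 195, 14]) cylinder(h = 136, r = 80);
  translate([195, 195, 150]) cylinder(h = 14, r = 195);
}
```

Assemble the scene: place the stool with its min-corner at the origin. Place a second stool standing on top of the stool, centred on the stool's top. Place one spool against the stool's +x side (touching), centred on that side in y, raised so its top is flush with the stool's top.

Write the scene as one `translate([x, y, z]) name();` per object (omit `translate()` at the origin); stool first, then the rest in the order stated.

stool();
translate([10, 12, 398]) stool_2();
translate([338, -56, 234]) spool();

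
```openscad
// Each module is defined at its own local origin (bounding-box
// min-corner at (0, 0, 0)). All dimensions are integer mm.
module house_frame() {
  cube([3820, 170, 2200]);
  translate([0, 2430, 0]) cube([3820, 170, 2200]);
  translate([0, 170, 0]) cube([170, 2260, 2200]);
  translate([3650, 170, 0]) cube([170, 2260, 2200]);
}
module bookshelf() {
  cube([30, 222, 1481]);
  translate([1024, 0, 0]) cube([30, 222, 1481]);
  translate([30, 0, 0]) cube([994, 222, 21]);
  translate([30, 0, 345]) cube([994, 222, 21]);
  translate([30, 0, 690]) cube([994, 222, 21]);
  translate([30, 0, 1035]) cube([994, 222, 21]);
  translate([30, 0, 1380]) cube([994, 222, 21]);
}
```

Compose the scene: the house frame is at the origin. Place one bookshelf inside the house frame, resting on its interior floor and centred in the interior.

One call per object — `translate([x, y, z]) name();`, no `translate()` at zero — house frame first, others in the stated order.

house_frame();
translate([1383, 1189, 0]) bookshelf();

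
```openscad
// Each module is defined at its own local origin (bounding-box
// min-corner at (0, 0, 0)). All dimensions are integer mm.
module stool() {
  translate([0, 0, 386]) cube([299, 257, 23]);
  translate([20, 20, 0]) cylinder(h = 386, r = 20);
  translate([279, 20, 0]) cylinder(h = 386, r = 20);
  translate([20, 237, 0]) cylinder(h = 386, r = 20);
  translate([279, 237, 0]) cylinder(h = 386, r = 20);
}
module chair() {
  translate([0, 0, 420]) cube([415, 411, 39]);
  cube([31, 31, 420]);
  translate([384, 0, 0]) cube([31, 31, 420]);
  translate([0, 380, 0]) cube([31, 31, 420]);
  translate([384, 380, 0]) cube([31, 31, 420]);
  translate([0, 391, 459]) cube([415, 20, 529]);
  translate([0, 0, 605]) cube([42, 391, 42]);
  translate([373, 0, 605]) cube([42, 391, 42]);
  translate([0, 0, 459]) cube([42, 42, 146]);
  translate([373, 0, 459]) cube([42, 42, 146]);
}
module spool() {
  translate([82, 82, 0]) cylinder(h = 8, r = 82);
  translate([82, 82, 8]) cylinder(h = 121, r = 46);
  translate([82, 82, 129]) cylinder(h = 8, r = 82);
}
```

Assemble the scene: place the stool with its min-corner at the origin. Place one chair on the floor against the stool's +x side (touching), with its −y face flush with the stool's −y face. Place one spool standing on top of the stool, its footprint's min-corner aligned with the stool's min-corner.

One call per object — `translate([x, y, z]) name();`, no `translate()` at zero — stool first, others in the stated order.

stool();
translate([299, 0, 0]) chair();
translate([0, 0, 409]) spool();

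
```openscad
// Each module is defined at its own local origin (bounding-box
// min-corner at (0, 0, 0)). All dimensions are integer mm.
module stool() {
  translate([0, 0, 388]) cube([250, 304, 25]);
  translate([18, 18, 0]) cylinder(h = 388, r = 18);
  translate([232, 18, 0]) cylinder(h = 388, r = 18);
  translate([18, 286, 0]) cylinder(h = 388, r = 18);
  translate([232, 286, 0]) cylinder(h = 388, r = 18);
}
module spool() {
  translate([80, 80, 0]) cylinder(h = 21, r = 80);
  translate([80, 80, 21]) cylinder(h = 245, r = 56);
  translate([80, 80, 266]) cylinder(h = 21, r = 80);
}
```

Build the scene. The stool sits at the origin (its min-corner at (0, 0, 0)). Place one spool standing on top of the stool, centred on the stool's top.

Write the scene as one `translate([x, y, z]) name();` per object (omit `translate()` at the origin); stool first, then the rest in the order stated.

stool();
translate([45, 72, 413]) spool();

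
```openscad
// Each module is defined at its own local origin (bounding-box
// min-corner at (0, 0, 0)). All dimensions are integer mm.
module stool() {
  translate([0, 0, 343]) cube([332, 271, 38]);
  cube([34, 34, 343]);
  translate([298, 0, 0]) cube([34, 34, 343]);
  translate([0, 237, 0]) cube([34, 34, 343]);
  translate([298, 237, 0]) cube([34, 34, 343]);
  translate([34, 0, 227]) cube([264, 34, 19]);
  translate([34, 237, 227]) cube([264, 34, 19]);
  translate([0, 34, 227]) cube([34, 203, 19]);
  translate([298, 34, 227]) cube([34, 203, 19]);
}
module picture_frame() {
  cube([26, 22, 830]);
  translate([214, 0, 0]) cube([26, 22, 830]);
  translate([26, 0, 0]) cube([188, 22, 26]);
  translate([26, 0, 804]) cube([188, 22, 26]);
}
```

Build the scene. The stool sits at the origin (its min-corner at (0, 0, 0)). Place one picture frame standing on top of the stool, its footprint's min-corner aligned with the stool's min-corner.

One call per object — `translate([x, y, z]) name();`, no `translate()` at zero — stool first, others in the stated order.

stool();
translate([0, 0, 381]) picture_frame();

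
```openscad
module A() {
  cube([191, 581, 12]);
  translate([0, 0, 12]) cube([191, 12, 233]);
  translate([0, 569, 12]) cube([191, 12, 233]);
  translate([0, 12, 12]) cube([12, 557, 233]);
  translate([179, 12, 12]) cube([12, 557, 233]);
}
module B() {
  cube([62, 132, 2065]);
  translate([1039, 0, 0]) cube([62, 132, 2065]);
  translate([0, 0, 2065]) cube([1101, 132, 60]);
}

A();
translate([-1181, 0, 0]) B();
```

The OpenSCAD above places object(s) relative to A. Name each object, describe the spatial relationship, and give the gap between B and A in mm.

The door frame's nearest face is 80 mm from the open box's −x face.

A is an open box. B is a door frame. The door frame is on the floor beside the open box on its −x side. The gap between the door frame and the open box is 80 mm.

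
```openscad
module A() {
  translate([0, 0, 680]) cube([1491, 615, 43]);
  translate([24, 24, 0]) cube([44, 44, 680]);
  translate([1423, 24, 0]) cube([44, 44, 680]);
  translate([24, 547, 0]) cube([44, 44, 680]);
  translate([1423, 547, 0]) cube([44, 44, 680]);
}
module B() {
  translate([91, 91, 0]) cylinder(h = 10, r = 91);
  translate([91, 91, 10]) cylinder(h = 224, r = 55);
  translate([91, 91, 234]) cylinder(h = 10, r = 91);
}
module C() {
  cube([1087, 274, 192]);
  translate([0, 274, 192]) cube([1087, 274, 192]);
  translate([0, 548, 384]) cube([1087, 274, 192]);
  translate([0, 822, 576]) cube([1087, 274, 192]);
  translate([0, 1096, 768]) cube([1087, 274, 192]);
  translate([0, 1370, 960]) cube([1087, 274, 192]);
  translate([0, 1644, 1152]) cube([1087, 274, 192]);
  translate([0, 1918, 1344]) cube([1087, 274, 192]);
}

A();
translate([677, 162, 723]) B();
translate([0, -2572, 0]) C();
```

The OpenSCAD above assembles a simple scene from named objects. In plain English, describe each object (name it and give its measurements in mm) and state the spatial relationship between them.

A is a table with a 1491×615 mm rectangular top, 43 mm thick, top surface at z = 723 mm, supported by four 44×44 mm square legs, each inset 24 mm from the nearest pair of top edges, running from the floor.

B is a spool: two coaxial disc flanges of radius 91 mm and thickness 10 mm, joined by a core cylinder of radius 55 mm and height 224 mm. The lower flange rests on z = 0 and the three cylinders share a vertical axis.

C is a straight staircase of 8 solid steps. Each step is 1087 mm wide (x), 274 mm deep (y, the going) and 192 mm tall (the rise). The first step rests on the floor; each subsequent step sits one going further in +y and one rise higher in +z, directly behind and above the previous step with no overlap.

The spool is on top of the table. The staircase is on the floor beside the table on its −y side.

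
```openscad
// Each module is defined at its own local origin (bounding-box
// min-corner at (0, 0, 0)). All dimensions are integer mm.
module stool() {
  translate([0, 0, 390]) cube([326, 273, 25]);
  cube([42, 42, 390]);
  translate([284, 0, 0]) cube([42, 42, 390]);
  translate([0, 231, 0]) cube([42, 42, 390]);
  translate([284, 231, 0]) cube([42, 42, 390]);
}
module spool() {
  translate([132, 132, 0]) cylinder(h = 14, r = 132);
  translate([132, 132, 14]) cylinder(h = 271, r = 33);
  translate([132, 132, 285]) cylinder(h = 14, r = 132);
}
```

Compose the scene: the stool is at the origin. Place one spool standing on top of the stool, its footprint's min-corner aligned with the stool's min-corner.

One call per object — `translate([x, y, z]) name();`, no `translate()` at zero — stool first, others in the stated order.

stool();
translate([0, 0, 415]) spool();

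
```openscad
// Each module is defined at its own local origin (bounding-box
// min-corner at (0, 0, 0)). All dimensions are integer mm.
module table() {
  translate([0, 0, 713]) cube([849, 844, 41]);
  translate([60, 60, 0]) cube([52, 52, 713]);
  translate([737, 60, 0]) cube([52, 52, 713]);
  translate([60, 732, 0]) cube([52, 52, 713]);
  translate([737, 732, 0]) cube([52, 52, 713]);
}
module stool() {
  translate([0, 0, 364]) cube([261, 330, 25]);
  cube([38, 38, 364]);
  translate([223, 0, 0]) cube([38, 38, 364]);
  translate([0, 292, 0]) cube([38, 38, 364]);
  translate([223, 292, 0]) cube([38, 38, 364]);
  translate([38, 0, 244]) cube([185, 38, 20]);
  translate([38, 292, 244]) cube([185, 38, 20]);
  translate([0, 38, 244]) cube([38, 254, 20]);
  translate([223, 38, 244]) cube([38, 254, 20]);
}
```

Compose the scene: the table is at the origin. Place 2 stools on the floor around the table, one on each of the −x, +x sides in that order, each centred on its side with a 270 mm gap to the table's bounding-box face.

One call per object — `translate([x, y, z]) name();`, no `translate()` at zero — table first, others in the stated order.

table();
translate([-531, 257, 0]) stool();
translate([1119, 257, 0]) stool();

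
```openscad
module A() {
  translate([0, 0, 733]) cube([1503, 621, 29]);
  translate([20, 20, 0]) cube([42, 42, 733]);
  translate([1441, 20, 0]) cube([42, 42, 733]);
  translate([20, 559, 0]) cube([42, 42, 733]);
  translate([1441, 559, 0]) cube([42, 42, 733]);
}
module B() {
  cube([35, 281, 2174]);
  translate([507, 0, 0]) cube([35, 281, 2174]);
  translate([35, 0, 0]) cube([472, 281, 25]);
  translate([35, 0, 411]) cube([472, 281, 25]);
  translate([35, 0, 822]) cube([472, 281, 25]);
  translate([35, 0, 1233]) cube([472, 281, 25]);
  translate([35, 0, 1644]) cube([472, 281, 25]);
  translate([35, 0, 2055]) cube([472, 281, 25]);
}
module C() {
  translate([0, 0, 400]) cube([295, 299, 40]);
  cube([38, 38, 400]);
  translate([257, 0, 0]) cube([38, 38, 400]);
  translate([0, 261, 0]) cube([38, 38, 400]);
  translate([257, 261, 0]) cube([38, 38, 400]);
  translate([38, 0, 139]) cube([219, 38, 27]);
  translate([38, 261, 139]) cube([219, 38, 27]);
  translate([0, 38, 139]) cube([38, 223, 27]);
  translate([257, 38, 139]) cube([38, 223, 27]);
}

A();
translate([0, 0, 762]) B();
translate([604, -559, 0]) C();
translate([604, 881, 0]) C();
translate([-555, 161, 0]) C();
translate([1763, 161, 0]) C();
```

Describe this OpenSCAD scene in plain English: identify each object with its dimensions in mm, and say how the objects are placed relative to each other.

A is a table: top 1503 mm (x) × 621 mm (y), 29 mm thick, upper face at z = 762 mm, on four 42×42 mm square legs, each inset 20 mm from the nearest pair of top edges, running from z = 0 to the bottom of the top.

B is a bookshelf 542 mm wide overall, 281 mm deep and 2174 mm tall. The two sides are 35 mm thick vertical panels. 6 horizontal shelves of 25 mm thickness span between the inner faces of the sides; the lowest shelf sits on the floor and shelves are stacked with a clear vertical gap of 386 mm between each pair.

C is a four-legged stool. The seat is 295×299 mm, 40 mm thick, top at z = 440 mm. It stands on four square legs, each 38×38 mm in cross-section, from z = 0 to the seat underside, each flush with a corner of the seat. Four stretchers, 38 mm wide and 27 mm tall, connect adjacent legs with their undersides at z = 139 mm, each running between the inner faces of the legs it joins and aligned with the legs' outer faces on the other axis.

The bookshelf is on top of the table. Four stools sit around the table at the −y, +y, −x, +x sides.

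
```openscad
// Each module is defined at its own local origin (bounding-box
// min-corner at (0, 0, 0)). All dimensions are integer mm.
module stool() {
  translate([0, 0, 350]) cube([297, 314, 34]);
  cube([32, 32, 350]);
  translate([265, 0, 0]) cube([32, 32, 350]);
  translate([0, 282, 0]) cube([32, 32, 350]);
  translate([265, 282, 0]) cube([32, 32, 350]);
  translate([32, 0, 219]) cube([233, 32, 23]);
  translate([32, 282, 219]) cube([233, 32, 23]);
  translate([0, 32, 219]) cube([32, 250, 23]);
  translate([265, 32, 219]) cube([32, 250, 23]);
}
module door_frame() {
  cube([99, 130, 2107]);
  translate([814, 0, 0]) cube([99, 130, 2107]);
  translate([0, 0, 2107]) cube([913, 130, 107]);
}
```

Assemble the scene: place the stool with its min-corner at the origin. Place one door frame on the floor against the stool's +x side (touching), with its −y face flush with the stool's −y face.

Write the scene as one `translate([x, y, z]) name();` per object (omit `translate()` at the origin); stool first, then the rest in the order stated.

stool();
translate([297, 0, 0]) door_frame();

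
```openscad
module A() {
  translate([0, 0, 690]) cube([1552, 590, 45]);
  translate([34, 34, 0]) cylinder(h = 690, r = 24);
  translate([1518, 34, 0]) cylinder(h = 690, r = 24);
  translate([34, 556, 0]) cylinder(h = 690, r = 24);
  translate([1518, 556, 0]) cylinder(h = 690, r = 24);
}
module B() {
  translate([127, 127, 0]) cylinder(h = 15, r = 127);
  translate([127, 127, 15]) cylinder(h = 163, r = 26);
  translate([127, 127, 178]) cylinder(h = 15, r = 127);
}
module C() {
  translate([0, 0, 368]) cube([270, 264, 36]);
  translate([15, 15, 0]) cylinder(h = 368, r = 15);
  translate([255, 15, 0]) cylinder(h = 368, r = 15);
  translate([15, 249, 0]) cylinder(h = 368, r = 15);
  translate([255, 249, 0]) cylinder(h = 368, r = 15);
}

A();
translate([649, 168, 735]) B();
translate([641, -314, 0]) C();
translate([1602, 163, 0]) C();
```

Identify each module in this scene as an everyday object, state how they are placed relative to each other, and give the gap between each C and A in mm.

Each stool's nearest face is 50 mm from the table's bounding box.

A is a table. B is a spool. C is a stool. The spool is on top of the table, centred. Two stools sit around the table at the −y, +x sides. The gap between each stool and the table is 50 mm.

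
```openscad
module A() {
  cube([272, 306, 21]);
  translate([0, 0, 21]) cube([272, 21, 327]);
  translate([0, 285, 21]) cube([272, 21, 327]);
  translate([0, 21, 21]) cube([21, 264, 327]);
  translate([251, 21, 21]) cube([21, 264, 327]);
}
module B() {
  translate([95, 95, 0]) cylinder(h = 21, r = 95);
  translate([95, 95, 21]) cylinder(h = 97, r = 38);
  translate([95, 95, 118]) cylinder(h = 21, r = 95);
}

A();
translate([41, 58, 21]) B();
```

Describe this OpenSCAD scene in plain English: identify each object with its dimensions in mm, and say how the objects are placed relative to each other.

A is an open-topped rectangular box: outside dimensions 272×306×348 mm, with a uniform wall and base thickness of 21 mm. The base is a full 272×306 slab on the floor; four walls sit on top of the base. The front and back walls (the −y and +y sides) span the full width; the two side walls fit between them.

B is a spool: two coaxial disc flanges of radius 95 mm and thickness 21 mm, joined by a core cylinder of radius 38 mm and height 97 mm. The lower flange rests on z = 0 and the three cylinders share a vertical axis.

The spool sits inside the open box, centred.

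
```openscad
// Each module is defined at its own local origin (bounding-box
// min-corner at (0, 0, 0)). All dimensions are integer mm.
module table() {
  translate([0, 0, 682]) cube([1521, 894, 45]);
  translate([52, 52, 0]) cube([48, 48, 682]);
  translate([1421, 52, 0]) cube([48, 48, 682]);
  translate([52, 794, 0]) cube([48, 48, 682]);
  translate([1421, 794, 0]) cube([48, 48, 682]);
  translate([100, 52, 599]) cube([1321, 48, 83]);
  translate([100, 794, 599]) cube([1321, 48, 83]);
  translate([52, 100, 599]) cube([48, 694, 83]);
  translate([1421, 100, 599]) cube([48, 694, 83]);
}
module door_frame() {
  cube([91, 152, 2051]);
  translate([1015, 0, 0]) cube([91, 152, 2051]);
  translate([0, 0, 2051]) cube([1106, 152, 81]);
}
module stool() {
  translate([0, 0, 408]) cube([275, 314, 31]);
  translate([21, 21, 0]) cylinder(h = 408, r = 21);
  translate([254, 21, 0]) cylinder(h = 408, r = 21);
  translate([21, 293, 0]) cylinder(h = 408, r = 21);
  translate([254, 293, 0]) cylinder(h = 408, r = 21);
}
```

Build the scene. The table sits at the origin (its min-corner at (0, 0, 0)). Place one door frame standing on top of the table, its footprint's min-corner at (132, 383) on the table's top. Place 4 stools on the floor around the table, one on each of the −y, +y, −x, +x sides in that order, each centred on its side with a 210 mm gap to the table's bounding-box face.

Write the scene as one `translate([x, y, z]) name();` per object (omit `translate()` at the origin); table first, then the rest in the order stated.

table();
translate([132, 383, 727]) door_frame();
translate([623, -524, 0]) stool();
translate([623, 1104, 0]) stool();
translate([-485, 290, 0]) stool();
translate([1731, 290, 0]) stool();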